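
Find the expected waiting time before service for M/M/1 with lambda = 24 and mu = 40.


rho = 24/40; Wq = rho/(mu - lambda) = 0.0375 hours

0.0375 hours


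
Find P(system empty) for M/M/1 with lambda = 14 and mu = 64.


P0 = 1 - rho = 1 - 14/64 = 0.7813

0.7813


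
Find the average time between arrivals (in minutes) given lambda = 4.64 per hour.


Mean interarrival time = 60/lambda = 60/4.64 = 12.93 minutes

12.93 minutes


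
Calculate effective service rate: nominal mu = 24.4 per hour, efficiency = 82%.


Effective rate = mu * efficiency = 24.4 * 0.82 = 20.01 per hour

20.01 per hour


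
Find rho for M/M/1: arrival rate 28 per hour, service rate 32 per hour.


rho = lambda/mu = 28/32 = 0.875

0.875


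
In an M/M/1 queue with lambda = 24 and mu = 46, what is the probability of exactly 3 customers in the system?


rho = 24/46; P(n) = (1-rho)*rho^n = (1-24/46)*(24/46)^3 = 0.0679

0.0679


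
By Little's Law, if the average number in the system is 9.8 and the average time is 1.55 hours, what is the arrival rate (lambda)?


lambda = L / W = 9.8 / 1.55 = 6.32 per hour

6.32 per hour


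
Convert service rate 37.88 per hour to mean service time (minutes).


Mean service time = 60/mu = 60/37.88 = 1.58 minutes

1.58 minutes


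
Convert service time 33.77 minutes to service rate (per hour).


mu = 60 / avg_service_time = 60 / 33.77 = 1.78 per hour

1.78 per hour


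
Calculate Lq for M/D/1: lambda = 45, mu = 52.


M/D/1: Lq = rho^2 / (2*(1-rho)) where rho = 45/52; Lq = 2.78

2.78


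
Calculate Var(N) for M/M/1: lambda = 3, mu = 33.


rho = 3/33; Var(N) = rho/(1-rho)^2 = 0.11

0.11


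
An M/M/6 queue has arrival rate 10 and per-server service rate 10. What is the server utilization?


rho = lambda/(c*mu) = 10/(6*10) = 0.1667

0.1667


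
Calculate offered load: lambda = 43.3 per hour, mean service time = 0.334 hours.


Offered load a = lambda * E[S] = 43.3 * 0.334 = 14.46 Erlangs

14.46 Erlangs


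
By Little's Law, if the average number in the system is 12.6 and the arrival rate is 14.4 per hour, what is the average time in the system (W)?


W = L / lambda = 12.6 / 14.4 = 0.875 hours

0.875 hours


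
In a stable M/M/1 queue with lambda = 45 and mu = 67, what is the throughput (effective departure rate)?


For a stable queue (lambda < mu), throughput = lambda = 45 per hour

45 per hour


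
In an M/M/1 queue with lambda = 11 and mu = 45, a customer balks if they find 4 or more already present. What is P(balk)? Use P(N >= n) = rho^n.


P(N >= 4) = rho^4 = (11/45)^4 = 0.0036

0.0036


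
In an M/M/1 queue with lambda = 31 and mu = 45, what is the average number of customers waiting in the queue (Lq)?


rho = 31/45; Lq = rho^2/(1-rho) = 1.53

1.53


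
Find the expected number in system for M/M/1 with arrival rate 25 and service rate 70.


rho = 25/70; L = rho/(1-rho) = 0.56

0.56


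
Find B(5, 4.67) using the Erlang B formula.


B(N,A) = (A^N/N!) / sum(A^k/k!, k=0..N) with N=5, A=4.67 = 0.2575

0.2575


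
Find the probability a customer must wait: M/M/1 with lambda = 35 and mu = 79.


P(wait) = rho = lambda/mu = 35/79 = 0.443

0.443


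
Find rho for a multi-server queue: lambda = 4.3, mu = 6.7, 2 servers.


rho = lambda / (c * mu) = 4.3 / (2 * 6.7) = 0.3209

0.3209


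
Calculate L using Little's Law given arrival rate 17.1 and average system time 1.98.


L = lambda * W = 17.1 * 1.98 = 33.86

33.86


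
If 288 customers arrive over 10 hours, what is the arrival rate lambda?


lambda = total arrivals / time = 288 / 10 = 28.8 per hour

28.8 per hour


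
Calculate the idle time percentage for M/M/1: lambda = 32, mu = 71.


Idle fraction = (1 - rho) * 100 = (1 - 32/71) * 100 = 54.9%

54.9%


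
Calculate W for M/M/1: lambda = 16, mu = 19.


W = 1/(mu - lambda) = 1/(19 - 16) = 0.3333 hours

0.3333 hours


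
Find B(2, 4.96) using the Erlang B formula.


B(N,A) = (A^N/N!) / sum(A^k/k!, k=0..N) with N=2, A=4.96 = 0.6736

0.6736


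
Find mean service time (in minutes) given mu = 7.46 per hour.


Mean service time = 60/mu = 60/7.46 = 8.04 minutes

8.04 minutes


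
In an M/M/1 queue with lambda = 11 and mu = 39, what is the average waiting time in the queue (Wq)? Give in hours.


rho = 11/39; Wq = rho/(mu - lambda) = 0.0101 hours

0.0101 hours


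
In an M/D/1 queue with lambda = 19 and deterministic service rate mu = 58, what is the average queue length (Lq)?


M/D/1: Lq = rho^2 / (2*(1-rho)) where rho = 19/58; Lq = 0.08

0.08


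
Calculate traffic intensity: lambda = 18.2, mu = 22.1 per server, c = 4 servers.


rho = lambda / (c * mu) = 18.2 / (4 * 22.1) = 0.2059

0.2059


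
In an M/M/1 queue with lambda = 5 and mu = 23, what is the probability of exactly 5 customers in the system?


rho = 5/23; P(n) = (1-rho)*rho^n = (1-5/23)*(5/23)^5 = 0.0004

0.0004


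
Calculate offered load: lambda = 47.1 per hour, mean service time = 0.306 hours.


Offered load a = lambda * E[S] = 47.1 * 0.306 = 14.41 Erlangs

14.41 Erlangs


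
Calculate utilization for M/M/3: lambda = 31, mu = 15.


rho = lambda/(c*mu) = 31/(3*15) = 0.6889

0.6889


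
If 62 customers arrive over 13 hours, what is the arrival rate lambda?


lambda = total arrivals / time = 62 / 13 = 4.77 per hour

4.77 per hour


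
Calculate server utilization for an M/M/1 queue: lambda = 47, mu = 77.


rho = lambda/mu = 47/77 = 0.6104

0.6104


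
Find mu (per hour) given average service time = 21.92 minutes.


mu = 60 / avg_service_time = 60 / 21.92 = 2.74 per hour

2.74 per hour


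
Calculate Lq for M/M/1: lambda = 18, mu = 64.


rho = 18/64; Lq = rho^2/(1-rho) = 0.11

0.11


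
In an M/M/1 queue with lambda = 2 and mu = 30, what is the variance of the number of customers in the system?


rho = 2/30; Var(N) = rho/(1-rho)^2 = 0.08

0.08


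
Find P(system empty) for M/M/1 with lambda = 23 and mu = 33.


P0 = 1 - rho = 1 - 23/33 = 0.303

0.303


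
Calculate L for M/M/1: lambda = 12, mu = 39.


rho = 12/39; L = rho/(1-rho) = 0.44

0.44


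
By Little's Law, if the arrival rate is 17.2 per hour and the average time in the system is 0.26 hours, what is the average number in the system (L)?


L = lambda * W = 17.2 * 0.26 = 4.47

4.47


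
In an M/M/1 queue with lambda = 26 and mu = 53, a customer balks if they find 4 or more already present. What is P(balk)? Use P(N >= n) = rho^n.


P(N >= 4) = rho^4 = (26/53)^4 = 0.0579

0.0579


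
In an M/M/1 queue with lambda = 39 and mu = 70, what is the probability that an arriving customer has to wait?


P(wait) = rho = lambda/mu = 39/70 = 0.5571

0.5571


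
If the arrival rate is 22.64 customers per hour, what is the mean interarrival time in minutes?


Mean interarrival time = 60/lambda = 60/22.64 = 2.65 minutes

2.65 minutes


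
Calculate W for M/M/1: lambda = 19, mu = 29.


W = 1/(mu - lambda) = 1/(29 - 19) = 0.1 hours

0.1 hours


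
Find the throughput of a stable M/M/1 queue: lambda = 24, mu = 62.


For a stable queue (lambda < mu), throughput = lambda = 24 per hour

24 per hour


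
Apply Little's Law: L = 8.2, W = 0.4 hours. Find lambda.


lambda = L / W = 8.2 / 0.4 = 20.5 per hour

20.5 per hour


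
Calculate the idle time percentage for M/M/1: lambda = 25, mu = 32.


Idle fraction = (1 - rho) * 100 = (1 - 25/32) * 100 = 21.9%

21.9%


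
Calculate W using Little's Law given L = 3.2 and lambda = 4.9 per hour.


W = L / lambda = 3.2 / 4.9 = 0.6531 hours

0.6531 hours


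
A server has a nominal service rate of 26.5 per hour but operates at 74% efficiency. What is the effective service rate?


Effective rate = mu * efficiency = 26.5 * 0.74 = 19.61 per hour

19.61 per hour


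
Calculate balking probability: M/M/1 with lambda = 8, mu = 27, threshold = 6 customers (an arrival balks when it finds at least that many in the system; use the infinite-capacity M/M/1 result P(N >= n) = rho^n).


P(N >= 6) = rho^6 = (8/27)^6 = 0.0007

0.0007


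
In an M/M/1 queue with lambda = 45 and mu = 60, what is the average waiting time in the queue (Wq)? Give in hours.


rho = 45/60; Wq = rho/(mu - lambda) = 0.05 hours

0.05 hours


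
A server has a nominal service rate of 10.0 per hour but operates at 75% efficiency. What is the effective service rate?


Effective rate = mu * efficiency = 10.0 * 0.75 = 7.5 per hour

7.5 per hour


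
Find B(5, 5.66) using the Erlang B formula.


B(N,A) = (A^N/N!) / sum(A^k/k!, k=0..N) with N=5, A=5.66 = 0.336

0.336


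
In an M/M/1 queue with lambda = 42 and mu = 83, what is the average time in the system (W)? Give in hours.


W = 1/(mu - lambda) = 1/(83 - 42) = 0.0244 hours

0.0244 hours


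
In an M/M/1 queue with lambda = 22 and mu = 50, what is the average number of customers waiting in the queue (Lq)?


rho = 22/50; Lq = rho^2/(1-rho) = 0.35

0.35


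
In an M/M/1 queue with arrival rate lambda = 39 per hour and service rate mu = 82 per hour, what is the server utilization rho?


rho = lambda/mu = 39/82 = 0.4756

0.4756


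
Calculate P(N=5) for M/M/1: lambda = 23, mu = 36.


rho = 23/36; P(n) = (1-rho)*rho^n = (1-23/36)*(23/36)^5 = 0.0384

0.0384


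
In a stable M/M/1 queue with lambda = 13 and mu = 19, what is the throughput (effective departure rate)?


For a stable queue (lambda < mu), throughput = lambda = 13 per hour

13 per hour


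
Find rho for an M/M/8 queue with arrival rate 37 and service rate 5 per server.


rho = lambda/(c*mu) = 37/(8*5) = 0.925

0.925


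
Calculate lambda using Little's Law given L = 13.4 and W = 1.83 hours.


lambda = L / W = 13.4 / 1.83 = 7.32 per hour

7.32 per hour


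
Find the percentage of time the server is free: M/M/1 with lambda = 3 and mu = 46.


Idle fraction = (1 - rho) * 100 = (1 - 3/46) * 100 = 93.5%

93.5%


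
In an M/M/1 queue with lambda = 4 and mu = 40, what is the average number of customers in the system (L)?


rho = 4/40; L = rho/(1-rho) = 0.11

0.11


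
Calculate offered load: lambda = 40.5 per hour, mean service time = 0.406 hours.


Offered load a = lambda * E[S] = 40.5 * 0.406 = 16.44 Erlangs

16.44 Erlangs


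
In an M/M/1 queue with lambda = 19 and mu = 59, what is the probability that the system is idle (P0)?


P0 = 1 - rho = 1 - 19/59 = 0.678

0.678


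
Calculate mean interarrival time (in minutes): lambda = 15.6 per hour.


Mean interarrival time = 60/lambda = 60/15.6 = 3.85 minutes

3.85 minutes


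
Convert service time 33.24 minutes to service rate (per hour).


mu = 60 / avg_service_time = 60 / 33.24 = 1.81 per hour

1.81 per hour


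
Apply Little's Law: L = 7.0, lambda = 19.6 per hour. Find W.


W = L / lambda = 7.0 / 19.6 = 0.3571 hours

0.3571 hours


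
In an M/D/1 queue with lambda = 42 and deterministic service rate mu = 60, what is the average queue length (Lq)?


M/D/1: Lq = rho^2 / (2*(1-rho)) where rho = 42/60; Lq = 0.82

0.82


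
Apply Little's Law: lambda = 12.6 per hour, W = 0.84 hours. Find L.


L = lambda * W = 12.6 * 0.84 = 10.58

10.58


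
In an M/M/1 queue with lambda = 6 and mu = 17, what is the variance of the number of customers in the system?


rho = 6/17; Var(N) = rho/(1-rho)^2 = 0.84

0.84


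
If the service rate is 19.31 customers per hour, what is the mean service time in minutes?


Mean service time = 60/mu = 60/19.31 = 3.11 minutes

3.11 minutes


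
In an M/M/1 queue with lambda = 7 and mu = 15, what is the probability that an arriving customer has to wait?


P(wait) = rho = lambda/mu = 7/15 = 0.4667

0.4667


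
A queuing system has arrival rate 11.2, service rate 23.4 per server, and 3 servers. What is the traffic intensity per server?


rho = lambda / (c * mu) = 11.2 / (3 * 23.4) = 0.1595

0.1595


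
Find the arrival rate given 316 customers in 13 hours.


lambda = total arrivals / time = 316 / 13 = 24.31 per hour

24.31 per hour


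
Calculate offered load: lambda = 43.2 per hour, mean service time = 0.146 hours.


Offered load a = lambda * E[S] = 43.2 * 0.146 = 6.31 Erlangs

6.31 Erlangs


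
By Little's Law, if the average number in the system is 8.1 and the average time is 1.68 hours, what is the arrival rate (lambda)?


lambda = L / W = 8.1 / 1.68 = 4.82 per hour

4.82 per hour


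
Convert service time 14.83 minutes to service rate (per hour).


mu = 60 / avg_service_time = 60 / 14.83 = 4.05 per hour

4.05 per hour


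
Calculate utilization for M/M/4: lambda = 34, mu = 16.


rho = lambda/(c*mu) = 34/(4*16) = 0.5313

0.5313


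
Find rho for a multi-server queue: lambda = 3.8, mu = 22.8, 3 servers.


rho = lambda / (c * mu) = 3.8 / (3 * 22.8) = 0.0556

0.0556


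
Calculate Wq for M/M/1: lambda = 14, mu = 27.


rho = 14/27; Wq = rho/(mu - lambda) = 0.0399 hours

0.0399 hours


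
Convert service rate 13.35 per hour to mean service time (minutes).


Mean service time = 60/mu = 60/13.35 = 4.49 minutes

4.49 minutes


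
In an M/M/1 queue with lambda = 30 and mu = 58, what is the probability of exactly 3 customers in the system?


rho = 30/58; P(n) = (1-rho)*rho^n = (1-30/58)*(30/58)^3 = 0.0668

0.0668


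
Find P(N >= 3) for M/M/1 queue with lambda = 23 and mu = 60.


P(N >= 3) = rho^3 = (23/60)^3 = 0.0563

0.0563


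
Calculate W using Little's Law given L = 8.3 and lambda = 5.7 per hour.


W = L / lambda = 8.3 / 5.7 = 1.4561 hours

1.4561 hours


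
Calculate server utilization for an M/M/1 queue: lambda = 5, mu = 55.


rho = lambda/mu = 5/55 = 0.0909

0.0909


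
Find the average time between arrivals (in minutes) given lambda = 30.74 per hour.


Mean interarrival time = 60/lambda = 60/30.74 = 1.95 minutes

1.95 minutes


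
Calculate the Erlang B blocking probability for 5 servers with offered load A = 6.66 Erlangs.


B(N,A) = (A^N/N!) / sum(A^k/k!, k=0..N) with N=5, A=6.66 = 0.4041

0.4041


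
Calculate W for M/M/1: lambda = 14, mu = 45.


W = 1/(mu - lambda) = 1/(45 - 14) = 0.0323 hours

0.0323 hours


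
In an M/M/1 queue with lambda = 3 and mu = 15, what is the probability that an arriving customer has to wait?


P(wait) = rho = lambda/mu = 3/15 = 0.2

0.2


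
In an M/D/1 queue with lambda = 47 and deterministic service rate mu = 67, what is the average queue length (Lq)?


M/D/1: Lq = rho^2 / (2*(1-rho)) where rho = 47/67; Lq = 0.82

0.82


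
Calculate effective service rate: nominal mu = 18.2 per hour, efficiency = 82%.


Effective rate = mu * efficiency = 18.2 * 0.82 = 14.92 per hour

14.92 per hour


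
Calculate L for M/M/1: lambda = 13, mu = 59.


rho = 13/59; L = rho/(1-rho) = 0.28

0.28


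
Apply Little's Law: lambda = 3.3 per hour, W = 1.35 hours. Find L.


L = lambda * W = 3.3 * 1.35 = 4.46

4.46


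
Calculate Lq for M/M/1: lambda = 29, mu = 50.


rho = 29/50; Lq = rho^2/(1-rho) = 0.8

0.8


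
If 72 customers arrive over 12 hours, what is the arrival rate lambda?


lambda = total arrivals / time = 72 / 12 = 6.0 per hour

6.0 per hour


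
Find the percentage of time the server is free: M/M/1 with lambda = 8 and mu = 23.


Idle fraction = (1 - rho) * 100 = (1 - 8/23) * 100 = 65.2%

65.2%


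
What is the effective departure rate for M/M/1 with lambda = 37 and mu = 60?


For a stable queue (lambda < mu), throughput = lambda = 37 per hour

37 per hour


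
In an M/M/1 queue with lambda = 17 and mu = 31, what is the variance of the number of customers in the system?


rho = 17/31; Var(N) = rho/(1-rho)^2 = 2.69

2.69


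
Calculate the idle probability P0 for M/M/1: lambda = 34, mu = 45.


P0 = 1 - rho = 1 - 34/45 = 0.2444

0.2444


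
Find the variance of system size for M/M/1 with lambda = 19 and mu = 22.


rho = 19/22; Var(N) = rho/(1-rho)^2 = 46.44

46.44


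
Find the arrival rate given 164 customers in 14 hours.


lambda = total arrivals / time = 164 / 14 = 11.71 per hour

11.71 per hour


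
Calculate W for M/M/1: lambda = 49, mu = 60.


W = 1/(mu - lambda) = 1/(60 - 49) = 0.0909 hours

0.0909 hours


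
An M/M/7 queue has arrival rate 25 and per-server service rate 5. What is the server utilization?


rho = lambda/(c*mu) = 25/(7*5) = 0.7143

0.7143


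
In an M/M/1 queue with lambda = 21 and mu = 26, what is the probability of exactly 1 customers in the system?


rho = 21/26; P(n) = (1-rho)*rho^n = (1-21/26)*(21/26)^1 = 0.1553

0.1553


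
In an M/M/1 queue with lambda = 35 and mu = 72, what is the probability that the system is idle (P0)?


P0 = 1 - rho = 1 - 35/72 = 0.5139

0.5139


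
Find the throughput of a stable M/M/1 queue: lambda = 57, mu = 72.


For a stable queue (lambda < mu), throughput = lambda = 57 per hour

57 per hour


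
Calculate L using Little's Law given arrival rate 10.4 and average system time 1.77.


L = lambda * W = 10.4 * 1.77 = 18.41

18.41


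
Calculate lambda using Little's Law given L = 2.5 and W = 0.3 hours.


lambda = L / W = 2.5 / 0.3 = 8.33 per hour

8.33 per hour


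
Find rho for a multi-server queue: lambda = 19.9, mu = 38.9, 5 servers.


rho = lambda / (c * mu) = 19.9 / (5 * 38.9) = 0.1023

0.1023


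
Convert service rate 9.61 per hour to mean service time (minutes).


Mean service time = 60/mu = 60/9.61 = 6.24 minutes

6.24 minutes


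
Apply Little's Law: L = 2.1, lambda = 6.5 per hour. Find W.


W = L / lambda = 2.1 / 6.5 = 0.3231 hours

0.3231 hours


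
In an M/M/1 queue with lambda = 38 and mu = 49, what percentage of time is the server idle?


Idle fraction = (1 - rho) * 100 = (1 - 38/49) * 100 = 22.4%

22.4%


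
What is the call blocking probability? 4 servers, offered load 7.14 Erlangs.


B(N,A) = (A^N/N!) / sum(A^k/k!, k=0..N) with N=4, A=7.14 = 0.5345

0.5345


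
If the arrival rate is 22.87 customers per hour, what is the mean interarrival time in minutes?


Mean interarrival time = 60/lambda = 60/22.87 = 2.62 minutes

2.62 minutes


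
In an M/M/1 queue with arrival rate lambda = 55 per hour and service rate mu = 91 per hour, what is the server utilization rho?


rho = lambda/mu = 55/91 = 0.6044

0.6044


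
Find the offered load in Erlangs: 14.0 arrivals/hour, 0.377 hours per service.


Offered load a = lambda * E[S] = 14.0 * 0.377 = 5.28 Erlangs

5.28 Erlangs


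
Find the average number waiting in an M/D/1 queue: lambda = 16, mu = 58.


M/D/1: Lq = rho^2 / (2*(1-rho)) where rho = 16/58; Lq = 0.05

0.05


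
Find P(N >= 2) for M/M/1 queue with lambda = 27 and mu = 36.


P(N >= 2) = rho^2 = (27/36)^2 = 0.5625

0.5625


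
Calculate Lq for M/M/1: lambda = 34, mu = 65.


rho = 34/65; Lq = rho^2/(1-rho) = 0.57

0.57


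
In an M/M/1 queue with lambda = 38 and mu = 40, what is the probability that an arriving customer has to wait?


P(wait) = rho = lambda/mu = 38/40 = 0.95

0.95


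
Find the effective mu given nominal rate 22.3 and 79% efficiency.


Effective rate = mu * efficiency = 22.3 * 0.79 = 17.62 per hour

17.62 per hour


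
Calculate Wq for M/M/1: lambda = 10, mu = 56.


rho = 10/56; Wq = rho/(mu - lambda) = 0.0039 hours

0.0039 hours


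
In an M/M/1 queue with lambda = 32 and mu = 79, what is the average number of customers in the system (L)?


rho = 32/79; L = rho/(1-rho) = 0.68

0.68


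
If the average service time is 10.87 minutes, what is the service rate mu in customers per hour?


mu = 60 / avg_service_time = 60 / 10.87 = 5.52 per hour

5.52 per hour


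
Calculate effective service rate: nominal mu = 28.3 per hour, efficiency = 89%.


Effective rate = mu * efficiency = 28.3 * 0.89 = 25.19 per hour

25.19 per hour


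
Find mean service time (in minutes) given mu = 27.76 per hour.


Mean service time = 60/mu = 60/27.76 = 2.16 minutes

2.16 minutes


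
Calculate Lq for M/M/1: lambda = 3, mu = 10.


rho = 3/10; Lq = rho^2/(1-rho) = 0.13

0.13


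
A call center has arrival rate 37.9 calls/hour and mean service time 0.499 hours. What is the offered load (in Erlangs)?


Offered load a = lambda * E[S] = 37.9 * 0.499 = 18.91 Erlangs

18.91 Erlangs


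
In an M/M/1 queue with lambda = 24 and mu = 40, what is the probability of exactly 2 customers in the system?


rho = 24/40; P(n) = (1-rho)*rho^n = (1-24/40)*(24/40)^2 = 0.144

0.144


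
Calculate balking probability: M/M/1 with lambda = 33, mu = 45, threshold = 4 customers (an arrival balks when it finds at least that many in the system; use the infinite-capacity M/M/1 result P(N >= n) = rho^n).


P(N >= 4) = rho^4 = (33/45)^4 = 0.2892

0.2892


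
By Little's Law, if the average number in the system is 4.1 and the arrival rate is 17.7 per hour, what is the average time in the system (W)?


W = L / lambda = 4.1 / 17.7 = 0.2316 hours

0.2316 hours


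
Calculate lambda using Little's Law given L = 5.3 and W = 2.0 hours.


lambda = L / W = 5.3 / 2.0 = 2.65 per hour

2.65 per hour


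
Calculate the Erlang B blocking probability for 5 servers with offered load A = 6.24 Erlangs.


B(N,A) = (A^N/N!) / sum(A^k/k!, k=0..N) with N=5, A=6.24 = 0.3768

0.3768


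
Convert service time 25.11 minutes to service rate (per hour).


mu = 60 / avg_service_time = 60 / 25.11 = 2.39 per hour

2.39 per hour


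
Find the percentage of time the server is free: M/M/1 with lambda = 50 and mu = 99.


Idle fraction = (1 - rho) * 100 = (1 - 50/99) * 100 = 49.5%

49.5%


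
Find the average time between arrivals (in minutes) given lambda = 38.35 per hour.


Mean interarrival time = 60/lambda = 60/38.35 = 1.56 minutes

1.56 minutes


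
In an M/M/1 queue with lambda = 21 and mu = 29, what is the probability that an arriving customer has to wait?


P(wait) = rho = lambda/mu = 21/29 = 0.7241

0.7241


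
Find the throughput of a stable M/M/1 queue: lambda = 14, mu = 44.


For a stable queue (lambda < mu), throughput = lambda = 14 per hour

14 per hour


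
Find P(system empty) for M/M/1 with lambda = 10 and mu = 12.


P0 = 1 - rho = 1 - 10/12 = 0.1667

0.1667


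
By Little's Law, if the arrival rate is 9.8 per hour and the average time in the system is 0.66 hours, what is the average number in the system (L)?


L = lambda * W = 9.8 * 0.66 = 6.47

6.47


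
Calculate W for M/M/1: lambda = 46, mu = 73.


W = 1/(mu - lambda) = 1/(73 - 46) = 0.037 hours

0.037 hours


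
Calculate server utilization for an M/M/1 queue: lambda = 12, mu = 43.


rho = lambda/mu = 12/43 = 0.2791

0.2791


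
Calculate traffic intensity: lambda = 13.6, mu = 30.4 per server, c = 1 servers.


rho = lambda / (c * mu) = 13.6 / (1 * 30.4) = 0.4474

0.4474


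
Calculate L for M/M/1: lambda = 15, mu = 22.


rho = 15/22; L = rho/(1-rho) = 2.14

2.14


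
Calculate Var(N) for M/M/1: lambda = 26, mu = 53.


rho = 26/53; Var(N) = rho/(1-rho)^2 = 1.89

1.89


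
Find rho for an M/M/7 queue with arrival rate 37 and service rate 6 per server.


rho = lambda/(c*mu) = 37/(7*6) = 0.881

0.881


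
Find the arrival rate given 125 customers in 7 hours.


lambda = total arrivals / time = 125 / 7 = 17.86 per hour

17.86 per hour


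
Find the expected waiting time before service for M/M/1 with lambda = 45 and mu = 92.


rho = 45/92; Wq = rho/(mu - lambda) = 0.0104 hours

0.0104 hours


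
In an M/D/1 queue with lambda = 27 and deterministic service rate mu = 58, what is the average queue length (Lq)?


M/D/1: Lq = rho^2 / (2*(1-rho)) where rho = 27/58; Lq = 0.2

0.2


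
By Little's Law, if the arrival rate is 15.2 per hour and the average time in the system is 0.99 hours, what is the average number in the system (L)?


L = lambda * W = 15.2 * 0.99 = 15.05

15.05


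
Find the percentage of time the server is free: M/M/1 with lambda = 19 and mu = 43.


Idle fraction = (1 - rho) * 100 = (1 - 19/43) * 100 = 55.8%

55.8%


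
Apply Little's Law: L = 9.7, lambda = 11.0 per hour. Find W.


W = L / lambda = 9.7 / 11.0 = 0.8818 hours

0.8818 hours


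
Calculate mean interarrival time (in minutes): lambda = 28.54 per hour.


Mean interarrival time = 60/lambda = 60/28.54 = 2.1 minutes

2.1 minutes


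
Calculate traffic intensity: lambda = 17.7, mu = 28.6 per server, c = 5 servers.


rho = lambda / (c * mu) = 17.7 / (5 * 28.6) = 0.1238

0.1238


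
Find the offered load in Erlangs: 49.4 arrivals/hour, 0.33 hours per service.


Offered load a = lambda * E[S] = 49.4 * 0.33 = 16.3 Erlangs

16.3 Erlangs


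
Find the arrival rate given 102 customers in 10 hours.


lambda = total arrivals / time = 102 / 10 = 10.2 per hour

10.2 per hour


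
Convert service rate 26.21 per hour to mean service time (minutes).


Mean service time = 60/mu = 60/26.21 = 2.29 minutes

2.29 minutes


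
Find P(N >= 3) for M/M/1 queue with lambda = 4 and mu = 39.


P(N >= 3) = rho^3 = (4/39)^3 = 0.0011

0.0011


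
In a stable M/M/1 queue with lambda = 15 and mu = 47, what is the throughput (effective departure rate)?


For a stable queue (lambda < mu), throughput = lambda = 15 per hour

15 per hour


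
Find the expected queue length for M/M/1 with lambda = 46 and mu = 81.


rho = 46/81; Lq = rho^2/(1-rho) = 0.75

0.75


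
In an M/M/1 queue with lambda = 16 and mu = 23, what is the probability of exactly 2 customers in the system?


rho = 16/23; P(n) = (1-rho)*rho^n = (1-16/23)*(16/23)^2 = 0.1473

0.1473


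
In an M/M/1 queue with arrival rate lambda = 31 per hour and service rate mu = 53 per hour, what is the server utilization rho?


rho = lambda/mu = 31/53 = 0.5849

0.5849


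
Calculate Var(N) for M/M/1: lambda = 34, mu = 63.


rho = 34/63; Var(N) = rho/(1-rho)^2 = 2.55

2.55


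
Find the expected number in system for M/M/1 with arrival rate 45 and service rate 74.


rho = 45/74; L = rho/(1-rho) = 1.55

1.55


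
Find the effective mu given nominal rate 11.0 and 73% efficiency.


Effective rate = mu * efficiency = 11.0 * 0.73 = 8.03 per hour

8.03 per hour


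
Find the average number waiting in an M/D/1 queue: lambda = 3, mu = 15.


M/D/1: Lq = rho^2 / (2*(1-rho)) where rho = 3/15; Lq = 0.03

0.03


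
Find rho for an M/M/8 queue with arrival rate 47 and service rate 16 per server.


rho = lambda/(c*mu) = 47/(8*16) = 0.3672

0.3672


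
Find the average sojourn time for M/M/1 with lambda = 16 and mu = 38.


W = 1/(mu - lambda) = 1/(38 - 16) = 0.0455 hours

0.0455 hours


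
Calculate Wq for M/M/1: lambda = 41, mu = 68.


rho = 41/68; Wq = rho/(mu - lambda) = 0.0223 hours

0.0223 hours


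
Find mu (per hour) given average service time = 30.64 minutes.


mu = 60 / avg_service_time = 60 / 30.64 = 1.96 per hour

1.96 per hour


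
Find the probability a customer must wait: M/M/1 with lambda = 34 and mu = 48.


P(wait) = rho = lambda/mu = 34/48 = 0.7083

0.7083


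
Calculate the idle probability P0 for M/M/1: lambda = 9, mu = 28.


P0 = 1 - rho = 1 - 9/28 = 0.6786

0.6786


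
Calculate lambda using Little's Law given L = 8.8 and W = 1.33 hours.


lambda = L / W = 8.8 / 1.33 = 6.62 per hour

6.62 per hour


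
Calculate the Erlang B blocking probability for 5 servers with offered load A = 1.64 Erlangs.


B(N,A) = (A^N/N!) / sum(A^k/k!, k=0..N) with N=5, A=1.64 = 0.0193

0.0193


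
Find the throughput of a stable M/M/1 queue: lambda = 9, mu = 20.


For a stable queue (lambda < mu), throughput = lambda = 9 per hour

9 per hour


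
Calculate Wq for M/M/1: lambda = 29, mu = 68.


rho = 29/68; Wq = rho/(mu - lambda) = 0.0109 hours

0.0109 hours


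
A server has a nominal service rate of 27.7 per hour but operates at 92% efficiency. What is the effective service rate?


Effective rate = mu * efficiency = 27.7 * 0.92 = 25.48 per hour

25.48 per hour


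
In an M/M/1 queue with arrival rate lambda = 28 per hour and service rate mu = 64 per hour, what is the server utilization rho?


rho = lambda/mu = 28/64 = 0.4375

0.4375


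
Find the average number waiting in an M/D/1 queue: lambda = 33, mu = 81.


M/D/1: Lq = rho^2 / (2*(1-rho)) where rho = 33/81; Lq = 0.14

0.14


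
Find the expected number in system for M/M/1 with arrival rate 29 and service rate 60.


rho = 29/60; L = rho/(1-rho) = 0.94

0.94


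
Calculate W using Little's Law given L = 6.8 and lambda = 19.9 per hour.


W = L / lambda = 6.8 / 19.9 = 0.3417 hours

0.3417 hours


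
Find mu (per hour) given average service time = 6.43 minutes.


mu = 60 / avg_service_time = 60 / 6.43 = 9.33 per hour

9.33 per hour


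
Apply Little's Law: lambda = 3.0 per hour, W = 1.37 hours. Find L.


L = lambda * W = 3.0 * 1.37 = 4.11

4.11


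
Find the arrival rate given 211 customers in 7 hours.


lambda = total arrivals / time = 211 / 7 = 30.14 per hour

30.14 per hour


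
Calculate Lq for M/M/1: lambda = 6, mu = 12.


rho = 6/12; Lq = rho^2/(1-rho) = 0.5

0.5


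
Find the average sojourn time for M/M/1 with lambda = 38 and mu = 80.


W = 1/(mu - lambda) = 1/(80 - 38) = 0.0238 hours

0.0238 hours


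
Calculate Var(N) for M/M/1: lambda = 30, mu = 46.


rho = 30/46; Var(N) = rho/(1-rho)^2 = 5.39

5.39


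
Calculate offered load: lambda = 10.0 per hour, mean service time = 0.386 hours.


Offered load a = lambda * E[S] = 10.0 * 0.386 = 3.86 Erlangs

3.86 Erlangs


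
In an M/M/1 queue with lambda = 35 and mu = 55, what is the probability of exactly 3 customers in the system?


rho = 35/55; P(n) = (1-rho)*rho^n = (1-35/55)*(35/55)^3 = 0.0937

0.0937


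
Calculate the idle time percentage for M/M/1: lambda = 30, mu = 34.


Idle fraction = (1 - rho) * 100 = (1 - 30/34) * 100 = 11.8%

11.8%


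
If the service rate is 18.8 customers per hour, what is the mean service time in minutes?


Mean service time = 60/mu = 60/18.8 = 3.19 minutes

3.19 minutes


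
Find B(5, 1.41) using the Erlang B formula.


B(N,A) = (A^N/N!) / sum(A^k/k!, k=0..N) with N=5, A=1.41 = 0.0114

0.0114


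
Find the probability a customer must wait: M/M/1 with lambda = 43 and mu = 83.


P(wait) = rho = lambda/mu = 43/83 = 0.5181

0.5181


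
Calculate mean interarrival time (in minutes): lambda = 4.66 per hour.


Mean interarrival time = 60/lambda = 60/4.66 = 12.88 minutes

12.88 minutes


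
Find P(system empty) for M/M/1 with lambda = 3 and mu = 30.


P0 = 1 - rho = 1 - 3/30 = 0.9

0.9


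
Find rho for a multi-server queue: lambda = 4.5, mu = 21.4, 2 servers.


rho = lambda / (c * mu) = 4.5 / (2 * 21.4) = 0.1051

0.1051


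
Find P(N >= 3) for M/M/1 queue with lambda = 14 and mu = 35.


P(N >= 3) = rho^3 = (14/35)^3 = 0.064

0.064


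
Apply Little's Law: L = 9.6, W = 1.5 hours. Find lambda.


lambda = L / W = 9.6 / 1.5 = 6.4 per hour

6.4 per hour


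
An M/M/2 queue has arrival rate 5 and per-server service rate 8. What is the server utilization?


rho = lambda/(c*mu) = 5/(2*8) = 0.3125

0.3125


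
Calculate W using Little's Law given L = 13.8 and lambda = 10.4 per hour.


W = L / lambda = 13.8 / 10.4 = 1.3269 hours

1.3269 hours


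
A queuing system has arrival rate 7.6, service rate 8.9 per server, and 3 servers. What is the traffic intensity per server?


rho = lambda / (c * mu) = 7.6 / (3 * 8.9) = 0.2846

0.2846


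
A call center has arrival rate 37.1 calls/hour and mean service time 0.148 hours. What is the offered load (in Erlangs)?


Offered load a = lambda * E[S] = 37.1 * 0.148 = 5.49 Erlangs

5.49 Erlangs


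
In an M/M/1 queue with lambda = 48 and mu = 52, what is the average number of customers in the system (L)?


rho = 48/52; L = rho/(1-rho) = 12.0

12.0


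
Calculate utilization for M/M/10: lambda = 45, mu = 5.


rho = lambda/(c*mu) = 45/(10*5) = 0.9

0.9


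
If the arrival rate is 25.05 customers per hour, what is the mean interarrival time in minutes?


Mean interarrival time = 60/lambda = 60/25.05 = 2.4 minutes

2.4 minutes


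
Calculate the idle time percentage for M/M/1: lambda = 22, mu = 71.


Idle fraction = (1 - rho) * 100 = (1 - 22/71) * 100 = 69.0%

69.0%


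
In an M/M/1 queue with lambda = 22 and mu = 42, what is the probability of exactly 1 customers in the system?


rho = 22/42; P(n) = (1-rho)*rho^n = (1-22/42)*(22/42)^1 = 0.2494

0.2494


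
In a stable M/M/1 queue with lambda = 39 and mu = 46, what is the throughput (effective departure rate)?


For a stable queue (lambda < mu), throughput = lambda = 39 per hour

39 per hour


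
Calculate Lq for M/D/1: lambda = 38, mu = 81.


M/D/1: Lq = rho^2 / (2*(1-rho)) where rho = 38/81; Lq = 0.21

0.21


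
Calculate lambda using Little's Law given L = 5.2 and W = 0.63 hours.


lambda = L / W = 5.2 / 0.63 = 8.25 per hour

8.25 per hour


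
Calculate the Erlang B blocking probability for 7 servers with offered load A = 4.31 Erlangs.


B(N,A) = (A^N/N!) / sum(A^k/k!, k=0..N) with N=7, A=4.31 = 0.0793

0.0793


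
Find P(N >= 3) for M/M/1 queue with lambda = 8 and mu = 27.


P(N >= 3) = rho^3 = (8/27)^3 = 0.026

0.026


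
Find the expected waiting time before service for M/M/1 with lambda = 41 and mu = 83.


rho = 41/83; Wq = rho/(mu - lambda) = 0.0118 hours

0.0118 hours


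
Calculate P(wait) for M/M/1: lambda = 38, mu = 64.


P(wait) = rho = lambda/mu = 38/64 = 0.5938

0.5938


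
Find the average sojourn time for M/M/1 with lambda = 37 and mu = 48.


W = 1/(mu - lambda) = 1/(48 - 37) = 0.0909 hours

0.0909 hours


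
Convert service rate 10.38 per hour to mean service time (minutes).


Mean service time = 60/mu = 60/10.38 = 5.78 minutes

5.78 minutes


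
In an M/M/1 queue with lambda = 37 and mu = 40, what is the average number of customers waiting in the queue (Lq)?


rho = 37/40; Lq = rho^2/(1-rho) = 11.41

11.41


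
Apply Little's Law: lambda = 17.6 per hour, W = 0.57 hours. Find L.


L = lambda * W = 17.6 * 0.57 = 10.03

10.03


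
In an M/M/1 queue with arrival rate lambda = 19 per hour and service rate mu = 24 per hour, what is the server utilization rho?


rho = lambda/mu = 19/24 = 0.7917

0.7917


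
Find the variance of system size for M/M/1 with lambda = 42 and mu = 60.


rho = 42/60; Var(N) = rho/(1-rho)^2 = 7.78

7.78


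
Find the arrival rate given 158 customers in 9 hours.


lambda = total arrivals / time = 158 / 9 = 17.56 per hour

17.56 per hour


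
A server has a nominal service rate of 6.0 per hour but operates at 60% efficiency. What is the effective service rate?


Effective rate = mu * efficiency = 6.0 * 0.6 = 3.6 per hour

3.6 per hour


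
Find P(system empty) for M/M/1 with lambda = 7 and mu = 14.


P0 = 1 - rho = 1 - 7/14 = 0.5

0.5


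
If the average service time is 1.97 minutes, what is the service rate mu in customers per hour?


mu = 60 / avg_service_time = 60 / 1.97 = 30.46 per hour

30.46 per hour


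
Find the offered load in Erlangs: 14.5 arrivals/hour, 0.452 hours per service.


Offered load a = lambda * E[S] = 14.5 * 0.452 = 6.55 Erlangs

6.55 Erlangs


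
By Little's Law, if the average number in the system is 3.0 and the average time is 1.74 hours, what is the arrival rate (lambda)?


lambda = L / W = 3.0 / 1.74 = 1.72 per hour

1.72 per hour


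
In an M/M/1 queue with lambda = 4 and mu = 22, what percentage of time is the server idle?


Idle fraction = (1 - rho) * 100 = (1 - 4/22) * 100 = 81.8%

81.8%


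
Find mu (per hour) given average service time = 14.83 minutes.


mu = 60 / avg_service_time = 60 / 14.83 = 4.05 per hour

4.05 per hour


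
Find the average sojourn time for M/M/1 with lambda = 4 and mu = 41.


W = 1/(mu - lambda) = 1/(41 - 4) = 0.027 hours

0.027 hours


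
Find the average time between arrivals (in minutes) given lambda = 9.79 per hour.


Mean interarrival time = 60/lambda = 60/9.79 = 6.13 minutes

6.13 minutes


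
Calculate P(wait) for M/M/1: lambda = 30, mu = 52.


P(wait) = rho = lambda/mu = 30/52 = 0.5769

0.5769


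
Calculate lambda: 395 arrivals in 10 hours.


lambda = total arrivals / time = 395 / 10 = 39.5 per hour

39.5 per hour


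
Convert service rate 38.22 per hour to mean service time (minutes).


Mean service time = 60/mu = 60/38.22 = 1.57 minutes

1.57 minutes


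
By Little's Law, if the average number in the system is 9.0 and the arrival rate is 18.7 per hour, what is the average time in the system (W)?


W = L / lambda = 9.0 / 18.7 = 0.4813 hours

0.4813 hours


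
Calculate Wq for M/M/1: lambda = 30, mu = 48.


rho = 30/48; Wq = rho/(mu - lambda) = 0.0347 hours

0.0347 hours


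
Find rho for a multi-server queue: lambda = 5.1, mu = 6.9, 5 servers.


rho = lambda / (c * mu) = 5.1 / (5 * 6.9) = 0.1478

0.1478


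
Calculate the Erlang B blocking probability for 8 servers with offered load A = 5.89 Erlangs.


B(N,A) = (A^N/N!) / sum(A^k/k!, k=0..N) with N=8, A=5.89 = 0.1158

0.1158


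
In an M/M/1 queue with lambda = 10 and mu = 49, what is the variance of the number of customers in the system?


rho = 10/49; Var(N) = rho/(1-rho)^2 = 0.32

0.32


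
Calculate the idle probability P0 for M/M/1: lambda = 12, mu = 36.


P0 = 1 - rho = 1 - 12/36 = 0.6667

0.6667


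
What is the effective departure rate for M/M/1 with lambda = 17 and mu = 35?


For a stable queue (lambda < mu), throughput = lambda = 17 per hour

17 per hour


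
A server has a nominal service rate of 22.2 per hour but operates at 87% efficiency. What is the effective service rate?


Effective rate = mu * efficiency = 22.2 * 0.87 = 19.31 per hour

19.31 per hour


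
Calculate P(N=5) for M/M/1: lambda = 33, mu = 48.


rho = 33/48; P(n) = (1-rho)*rho^n = (1-33/48)*(33/48)^5 = 0.048

0.048


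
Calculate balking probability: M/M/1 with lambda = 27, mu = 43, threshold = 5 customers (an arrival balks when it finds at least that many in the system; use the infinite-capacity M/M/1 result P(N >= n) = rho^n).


P(N >= 5) = rho^5 = (27/43)^5 = 0.0976

0.0976


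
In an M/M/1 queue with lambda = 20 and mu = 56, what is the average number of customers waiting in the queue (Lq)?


rho = 20/56; Lq = rho^2/(1-rho) = 0.2

0.2


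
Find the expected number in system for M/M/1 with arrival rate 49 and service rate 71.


rho = 49/71; L = rho/(1-rho) = 2.23

2.23


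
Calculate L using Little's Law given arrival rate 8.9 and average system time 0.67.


L = lambda * W = 8.9 * 0.67 = 5.96

5.96


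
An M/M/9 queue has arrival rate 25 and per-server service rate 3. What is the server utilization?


rho = lambda/(c*mu) = 25/(9*3) = 0.9259

0.9259


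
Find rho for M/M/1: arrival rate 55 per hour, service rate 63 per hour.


rho = lambda/mu = 55/63 = 0.873

0.873


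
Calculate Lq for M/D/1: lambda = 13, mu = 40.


M/D/1: Lq = rho^2 / (2*(1-rho)) where rho = 13/40; Lq = 0.08

0.08


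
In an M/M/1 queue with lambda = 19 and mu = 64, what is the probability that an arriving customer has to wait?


P(wait) = rho = lambda/mu = 19/64 = 0.2969

0.2969


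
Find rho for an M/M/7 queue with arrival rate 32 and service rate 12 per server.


rho = lambda/(c*mu) = 32/(7*12) = 0.381

0.381
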